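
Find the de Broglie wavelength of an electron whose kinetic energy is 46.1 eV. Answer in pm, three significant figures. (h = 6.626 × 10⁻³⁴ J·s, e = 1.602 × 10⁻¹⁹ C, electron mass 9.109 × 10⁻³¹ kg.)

KE = 46.1 eV = 7.385 × 10⁻¹⁸ J.
p = √(2mKE) = √(2 × 9.109 × 10⁻³¹ × 7.385 × 10⁻¹⁸) = 3.668 × 10⁻²⁴ kg·m/s.
λ = h/p = 6.626 × 10⁻³⁴ / 3.668 × 10⁻²⁴ = 1.81 × 10⁻¹⁰ m = 181 pm.

λ = 181 pm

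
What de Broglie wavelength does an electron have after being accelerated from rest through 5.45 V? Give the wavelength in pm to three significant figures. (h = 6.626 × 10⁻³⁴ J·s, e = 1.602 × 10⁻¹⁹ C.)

λ = 525 pm

KE = eV = 1.602 × 10⁻¹⁹ × 5.450 = 8.731 × 10⁻¹⁹ J.
p = √(2mKE) = √(2 × 9.109 × 10⁻³¹ × 8.731 × 10⁻¹⁹) = 1.261 × 10⁻²⁴ kg·m/s.
λ = h/p = 6.626 × 10⁻³⁴ / 1.261 × 10⁻²⁴ = 5.25 × 10⁻¹⁰ m = 525 pm.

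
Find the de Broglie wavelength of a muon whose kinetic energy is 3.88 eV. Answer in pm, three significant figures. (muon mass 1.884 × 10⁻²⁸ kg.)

KE = 3.88 eV = 6.216 × 10⁻¹⁹ J.
p = √(2mKE) = √(2 × 1.884 × 10⁻²⁸ × 6.216 × 10⁻¹⁹) = 1.530 × 10⁻²³ kg·m/s.
λ = h/p = 6.626 × 10⁻³⁴ / 1.530 × 10⁻²³ = 4.33 × 10⁻¹¹ m = 43.3 pm.

λ = 43.3 pm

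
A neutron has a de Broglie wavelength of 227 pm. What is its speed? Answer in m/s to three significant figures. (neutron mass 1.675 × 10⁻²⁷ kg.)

v = 1740 m/s

p = h/λ = 6.626 × 10⁻³⁴ / 2.270 × 10⁻¹⁰ = 2.919 × 10⁻²⁴ kg·m/s.
v = p/m = 2.919 × 10⁻²⁴ / 1.675 × 10⁻²⁷ = 1.74 × 10³ m/s = 1740 m/s.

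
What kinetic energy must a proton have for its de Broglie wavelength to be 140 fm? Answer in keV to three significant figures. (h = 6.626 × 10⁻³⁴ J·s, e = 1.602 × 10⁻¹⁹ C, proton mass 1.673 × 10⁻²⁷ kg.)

KE = 41.8 keV

p = h/λ = 6.626 × 10⁻³⁴ / 1.400 × 10⁻¹³ = 4.733 × 10⁻²¹ kg·m/s.
KE = p²/(2m) = (4.733 × 10⁻²¹)² / (2 × 1.673 × 10⁻²⁷) = 6.695 × 10⁻¹⁵ J = 41.8 keV.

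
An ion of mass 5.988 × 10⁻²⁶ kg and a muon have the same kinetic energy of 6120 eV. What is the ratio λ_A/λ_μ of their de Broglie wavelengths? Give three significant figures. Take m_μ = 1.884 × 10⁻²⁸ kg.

λ_A/λ_μ = 0.0561

At fixed KE, p = √(2mKE) so λ = h/p ∝ 1/√m.
λ_A/λ_μ = √(m_μ/m_A) = √(1.884 × 10⁻²⁸/5.988 × 10⁻²⁶) = √(3.146 × 10⁻³) = 0.0561.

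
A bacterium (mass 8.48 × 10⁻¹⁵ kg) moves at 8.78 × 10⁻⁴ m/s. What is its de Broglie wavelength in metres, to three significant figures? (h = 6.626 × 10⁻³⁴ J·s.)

p = mv = 8.48 × 10⁻¹⁵ × 8.78 × 10⁻⁴ = 7.445 × 10⁻¹⁸ kg·m/s.
λ = h/p = 6.626 × 10⁻³⁴ / 7.445 × 10⁻¹⁸ = 8.90 × 10⁻¹⁷ m.

λ = 8.90 × 10⁻¹⁷ m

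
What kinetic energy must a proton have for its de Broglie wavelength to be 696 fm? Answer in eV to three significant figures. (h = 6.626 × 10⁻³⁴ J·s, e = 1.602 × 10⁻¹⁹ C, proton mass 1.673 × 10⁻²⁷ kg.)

KE = 1690 eV

p = h/λ = 6.626 × 10⁻³⁴ / 6.960 × 10⁻¹³ = 9.520 × 10⁻²² kg·m/s.
KE = p²/(2m) = (9.520 × 10⁻²²)² / (2 × 1.673 × 10⁻²⁷) = 2.709 × 10⁻¹⁶ J = 1690 eV.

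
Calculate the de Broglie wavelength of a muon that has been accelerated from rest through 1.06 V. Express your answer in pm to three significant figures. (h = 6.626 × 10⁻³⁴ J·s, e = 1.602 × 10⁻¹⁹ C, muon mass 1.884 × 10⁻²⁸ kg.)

KE = eV = 1.602 × 10⁻¹⁹ × 1.060 = 1.698 × 10⁻¹⁹ J.
p = √(2mKE) = √(2 × 1.884 × 10⁻²⁸ × 1.698 × 10⁻¹⁹) = 7.999 × 10⁻²⁴ kg·m/s.
λ = h/p = 6.626 × 10⁻³⁴ / 7.999 × 10⁻²⁴ = 8.28 × 10⁻¹¹ m = 82.8 pm.

λ = 82.8 pm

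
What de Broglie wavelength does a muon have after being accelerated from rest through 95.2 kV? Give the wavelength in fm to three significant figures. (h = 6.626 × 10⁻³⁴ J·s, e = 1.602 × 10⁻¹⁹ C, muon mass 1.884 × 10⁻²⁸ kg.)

KE = eV = 1.602 × 10⁻¹⁹ × 9.520 × 10⁴ = 1.525 × 10⁻¹⁴ J.
p = √(2mKE) = √(2 × 1.884 × 10⁻²⁸ × 1.525 × 10⁻¹⁴) = 2.397 × 10⁻²¹ kg·m/s.
λ = h/p = 6.626 × 10⁻³⁴ / 2.397 × 10⁻²¹ = 2.76 × 10⁻¹³ m = 276 fm.

λ = 276 fm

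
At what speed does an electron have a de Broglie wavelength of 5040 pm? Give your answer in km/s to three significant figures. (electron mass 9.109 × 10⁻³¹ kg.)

v = 144 km/s

p = h/λ = 6.626 × 10⁻³⁴ / 5.040 × 10⁻⁹ = 1.315 × 10⁻²⁵ kg·m/s.
v = p/m = 1.315 × 10⁻²⁵ / 9.109 × 10⁻³¹ = 1.44 × 10⁵ m/s = 144 km/s.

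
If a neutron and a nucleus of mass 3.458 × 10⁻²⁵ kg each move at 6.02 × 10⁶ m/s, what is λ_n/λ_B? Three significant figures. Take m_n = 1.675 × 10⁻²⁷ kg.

λ_n/λ_B = 206

At fixed v, p = mv so λ = h/(mv) ∝ 1/m.
λ_n/λ_B = m_B/m_n = 3.458 × 10⁻²⁵/1.675 × 10⁻²⁷ = 206.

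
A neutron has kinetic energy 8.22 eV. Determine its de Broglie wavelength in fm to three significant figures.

λ = 9980 fm

KE = 8.22 eV = 1.317 × 10⁻¹⁸ J.
p = √(2mKE) = √(2 × 1.675 × 10⁻²⁷ × 1.317 × 10⁻¹⁸) = 6.642 × 10⁻²³ kg·m/s.
λ = h/p = 6.626 × 10⁻³⁴ / 6.642 × 10⁻²³ = 9.98 × 10⁻¹² m = 9980 fm.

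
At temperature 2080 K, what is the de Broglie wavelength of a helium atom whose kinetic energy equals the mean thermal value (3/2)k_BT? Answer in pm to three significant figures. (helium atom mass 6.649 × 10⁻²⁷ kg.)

λ = 27.7 pm

KE = (3/2)k_BT = 1.5 × 1.381 × 10⁻²³ × 2080 = 4.309 × 10⁻²⁰ J.
p = √(2mKE) = √(2 × 6.649 × 10⁻²⁷ × 4.309 × 10⁻²⁰) = 2.394 × 10⁻²³ kg·m/s.
λ = h/p = 2.77 × 10⁻¹¹ m = 27.7 pm.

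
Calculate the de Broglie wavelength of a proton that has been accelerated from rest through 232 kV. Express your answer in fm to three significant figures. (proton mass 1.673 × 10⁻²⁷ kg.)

KE = eV = 1.602 × 10⁻¹⁹ × 2.320 × 10⁵ = 3.717 × 10⁻¹⁴ J.
p = √(2mKE) = √(2 × 1.673 × 10⁻²⁷ × 3.717 × 10⁻¹⁴) = 1.115 × 10⁻²⁰ kg·m/s.
λ = h/p = 6.626 × 10⁻³⁴ / 1.115 × 10⁻²⁰ = 5.94 × 10⁻¹⁴ m = 59.4 fm.

λ = 59.4 fm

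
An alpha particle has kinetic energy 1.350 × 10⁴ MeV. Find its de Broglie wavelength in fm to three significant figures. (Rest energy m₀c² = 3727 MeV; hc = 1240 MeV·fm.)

λ = 0.0737 fm

Total energy E = KE + m₀c² = 1.350 × 10⁴ + 3727 = 17227 MeV.
(pc)² = E² − (m₀c²)² = (17227)² − (3727)² = 2.829 × 10⁸ MeV², so pc = 1.682 × 10⁴ MeV.
λ = hc/(pc) = 1240 MeV·fm / 1.682 × 10⁴ MeV = 0.0737 fm.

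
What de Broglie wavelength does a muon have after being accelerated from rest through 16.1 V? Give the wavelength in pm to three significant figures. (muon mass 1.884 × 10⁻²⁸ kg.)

KE = eV = 1.602 × 10⁻¹⁹ × 16.10 = 2.579 × 10⁻¹⁸ J.
p = √(2mKE) = √(2 × 1.884 × 10⁻²⁸ × 2.579 × 10⁻¹⁸) = 3.117 × 10⁻²³ kg·m/s.
λ = h/p = 6.626 × 10⁻³⁴ / 3.117 × 10⁻²³ = 2.13 × 10⁻¹¹ m = 21.3 pm.

λ = 21.3 pm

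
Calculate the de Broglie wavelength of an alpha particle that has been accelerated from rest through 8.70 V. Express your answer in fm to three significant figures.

λ = 3440 fm

KE = 2eV = 2 × 1.602 × 10⁻¹⁹ × 8.700 = 2.787 × 10⁻¹⁸ J.
p = √(2mKE) = √(2 × 6.645 × 10⁻²⁷ × 2.787 × 10⁻¹⁸) = 1.925 × 10⁻²² kg·m/s.
λ = h/p = 6.626 × 10⁻³⁴ / 1.925 × 10⁻²² = 3.44 × 10⁻¹² m = 3440 fm.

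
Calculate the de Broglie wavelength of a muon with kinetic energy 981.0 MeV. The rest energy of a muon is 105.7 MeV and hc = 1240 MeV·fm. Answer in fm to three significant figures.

λ = 1.15 fm

Total energy E = KE + m₀c² = 981.0 + 105.7 = 1086.7 MeV.
(pc)² = E² − (m₀c²)² = (1086.7)² − (105.7)² = 1.170 × 10⁶ MeV², so pc = 1082 MeV.
λ = hc/(pc) = 1240 MeV·fm / 1082 MeV = 1.15 fm.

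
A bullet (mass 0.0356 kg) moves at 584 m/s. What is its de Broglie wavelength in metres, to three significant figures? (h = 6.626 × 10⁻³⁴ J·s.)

λ = 3.19 × 10⁻³⁵ m

p = mv = 0.0356 × 584 = 2.079 × 10¹ kg·m/s.
λ = h/p = 6.626 × 10⁻³⁴ / 2.079 × 10¹ = 3.19 × 10⁻³⁵ m.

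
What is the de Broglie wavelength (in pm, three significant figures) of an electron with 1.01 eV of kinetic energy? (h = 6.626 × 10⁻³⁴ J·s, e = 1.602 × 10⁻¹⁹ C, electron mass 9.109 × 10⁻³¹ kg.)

KE = 1.01 eV = 1.618 × 10⁻¹⁹ J.
p = √(2mKE) = √(2 × 9.109 × 10⁻³¹ × 1.618 × 10⁻¹⁹) = 5.429 × 10⁻²⁵ kg·m/s.
λ = h/p = 6.626 × 10⁻³⁴ / 5.429 × 10⁻²⁵ = 1.22 × 10⁻⁹ m = 1220 pm.

λ = 1220 pm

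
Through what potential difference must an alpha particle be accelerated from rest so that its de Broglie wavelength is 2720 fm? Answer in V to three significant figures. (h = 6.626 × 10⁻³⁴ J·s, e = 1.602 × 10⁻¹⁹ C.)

V = 13.9 V

p = h/λ = 6.626 × 10⁻³⁴ / 2.720 × 10⁻¹² = 2.436 × 10⁻²² kg·m/s.
KE = p²/(2m) = 4.465 × 10⁻¹⁸ J.
V = KE/2e = 4.465 × 10⁻¹⁸ / (2 × 1.602 × 10⁻¹⁹) = 13.9 V.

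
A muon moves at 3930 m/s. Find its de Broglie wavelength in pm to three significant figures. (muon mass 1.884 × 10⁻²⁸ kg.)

p = mv = 1.884 × 10⁻²⁸ × 3930 = 7.404 × 10⁻²⁵ kg·m/s.
λ = h/p = 6.626 × 10⁻³⁴ / 7.404 × 10⁻²⁵ = 8.95 × 10⁻¹⁰ m = 895 pm.

λ = 895 pm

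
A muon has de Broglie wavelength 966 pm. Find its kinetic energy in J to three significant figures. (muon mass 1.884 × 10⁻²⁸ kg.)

p = h/λ = 6.626 × 10⁻³⁴ / 9.660 × 10⁻¹⁰ = 6.859 × 10⁻²⁵ kg·m/s.
KE = p²/(2m) = (6.859 × 10⁻²⁵)² / (2 × 1.884 × 10⁻²⁸) = 1.249 × 10⁻²¹ J = 1.25 × 10⁻²¹ J.

KE = 1.25 × 10⁻²¹ J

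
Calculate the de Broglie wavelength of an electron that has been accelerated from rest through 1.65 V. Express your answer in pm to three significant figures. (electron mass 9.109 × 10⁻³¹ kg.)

λ = 955 pm

KE = eV = 1.602 × 10⁻¹⁹ × 1.650 = 2.643 × 10⁻¹⁹ J.
p = √(2mKE) = √(2 × 9.109 × 10⁻³¹ × 2.643 × 10⁻¹⁹) = 6.939 × 10⁻²⁵ kg·m/s.
λ = h/p = 6.626 × 10⁻³⁴ / 6.939 × 10⁻²⁵ = 9.55 × 10⁻¹⁰ m = 955 pm.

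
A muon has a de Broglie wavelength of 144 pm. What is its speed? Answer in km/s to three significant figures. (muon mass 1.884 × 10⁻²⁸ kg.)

p = h/λ = 6.626 × 10⁻³⁴ / 1.440 × 10⁻¹⁰ = 4.601 × 10⁻²⁴ kg·m/s.
v = p/m = 4.601 × 10⁻²⁴ / 1.884 × 10⁻²⁸ = 2.44 × 10⁴ m/s = 24.4 km/s.

v = 24.4 km/s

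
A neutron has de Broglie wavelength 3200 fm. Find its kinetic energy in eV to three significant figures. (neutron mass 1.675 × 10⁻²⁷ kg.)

KE = 79.9 eV

p = h/λ = 6.626 × 10⁻³⁴ / 3.200 × 10⁻¹² = 2.071 × 10⁻²² kg·m/s.
KE = p²/(2m) = (2.071 × 10⁻²²)² / (2 × 1.675 × 10⁻²⁷) = 1.280 × 10⁻¹⁷ J = 79.9 eV.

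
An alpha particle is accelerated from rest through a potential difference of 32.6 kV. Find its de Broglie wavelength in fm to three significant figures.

KE = 2eV = 2 × 1.602 × 10⁻¹⁹ × 3.260 × 10⁴ = 1.045 × 10⁻¹⁴ J.
p = √(2mKE) = √(2 × 6.645 × 10⁻²⁷ × 1.045 × 10⁻¹⁴) = 1.178 × 10⁻²⁰ kg·m/s.
λ = h/p = 6.626 × 10⁻³⁴ / 1.178 × 10⁻²⁰ = 5.62 × 10⁻¹⁴ m = 56.2 fm.

λ = 56.2 fm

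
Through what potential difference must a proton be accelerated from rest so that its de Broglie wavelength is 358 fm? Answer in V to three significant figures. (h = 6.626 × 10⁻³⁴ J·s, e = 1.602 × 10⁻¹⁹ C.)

p = h/λ = 6.626 × 10⁻³⁴ / 3.580 × 10⁻¹³ = 1.851 × 10⁻²¹ kg·m/s.
KE = p²/(2m) = 1.024 × 10⁻¹⁵ J.
V = KE/e = 1.024 × 10⁻¹⁵ / (1.602 × 10⁻¹⁹) = 6390 V.

V = 6390 V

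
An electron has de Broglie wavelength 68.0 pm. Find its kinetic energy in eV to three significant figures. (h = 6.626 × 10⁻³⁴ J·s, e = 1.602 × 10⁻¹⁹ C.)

KE = 325 eV

p = h/λ = 6.626 × 10⁻³⁴ / 6.800 × 10⁻¹¹ = 9.744 × 10⁻²⁴ kg·m/s.
KE = p²/(2m) = (9.744 × 10⁻²⁴)² / (2 × 9.109 × 10⁻³¹) = 5.212 × 10⁻¹⁷ J = 325 eV.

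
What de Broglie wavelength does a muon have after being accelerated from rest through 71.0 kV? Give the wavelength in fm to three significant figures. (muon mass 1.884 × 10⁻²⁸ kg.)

λ = 320 fm

KE = eV = 1.602 × 10⁻¹⁹ × 7.100 × 10⁴ = 1.137 × 10⁻¹⁴ J.
p = √(2mKE) = √(2 × 1.884 × 10⁻²⁸ × 1.137 × 10⁻¹⁴) = 2.070 × 10⁻²¹ kg·m/s.
λ = h/p = 6.626 × 10⁻³⁴ / 2.070 × 10⁻²¹ = 3.20 × 10⁻¹³ m = 320 fm.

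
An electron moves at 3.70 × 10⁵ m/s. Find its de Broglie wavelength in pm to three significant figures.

λ = 1970 pm

p = mv = 9.109 × 10⁻³¹ × 3.70 × 10⁵ = 3.370 × 10⁻²⁵ kg·m/s.
λ = h/p = 6.626 × 10⁻³⁴ / 3.370 × 10⁻²⁵ = 1.97 × 10⁻⁹ m = 1970 pm.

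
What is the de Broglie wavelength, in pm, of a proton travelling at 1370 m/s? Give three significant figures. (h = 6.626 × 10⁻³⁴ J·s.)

λ = 289 pm

p = mv = 1.673 × 10⁻²⁷ × 1370 = 2.292 × 10⁻²⁴ kg·m/s.
λ = h/p = 6.626 × 10⁻³⁴ / 2.292 × 10⁻²⁴ = 2.89 × 10⁻¹⁰ m = 289 pm.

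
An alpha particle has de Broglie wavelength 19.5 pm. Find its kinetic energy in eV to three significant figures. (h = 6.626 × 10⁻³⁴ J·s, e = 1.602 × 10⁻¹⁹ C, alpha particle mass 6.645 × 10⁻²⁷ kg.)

KE = 0.542 eV

p = h/λ = 6.626 × 10⁻³⁴ / 1.950 × 10⁻¹¹ = 3.398 × 10⁻²³ kg·m/s.
KE = p²/(2m) = (3.398 × 10⁻²³)² / (2 × 6.645 × 10⁻²⁷) = 8.688 × 10⁻²⁰ J = 0.542 eV.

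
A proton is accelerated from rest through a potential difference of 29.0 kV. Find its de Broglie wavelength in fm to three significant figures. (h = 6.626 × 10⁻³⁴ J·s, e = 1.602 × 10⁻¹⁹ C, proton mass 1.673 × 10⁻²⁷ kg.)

KE = eV = 1.602 × 10⁻¹⁹ × 2.900 × 10⁴ = 4.646 × 10⁻¹⁵ J.
p = √(2mKE) = √(2 × 1.673 × 10⁻²⁷ × 4.646 × 10⁻¹⁵) = 3.943 × 10⁻²¹ kg·m/s.
λ = h/p = 6.626 × 10⁻³⁴ / 3.943 × 10⁻²¹ = 1.68 × 10⁻¹³ m = 168 fm.

λ = 168 fm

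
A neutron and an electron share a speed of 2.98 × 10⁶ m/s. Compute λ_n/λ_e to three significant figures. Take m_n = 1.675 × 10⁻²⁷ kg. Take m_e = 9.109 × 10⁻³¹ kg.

At fixed v, p = mv so λ = h/(mv) ∝ 1/m.
λ_n/λ_e = m_e/m_n = 9.109 × 10⁻³¹/1.675 × 10⁻²⁷ = 5.44 × 10⁻⁴.

λ_n/λ_e = 5.44 × 10⁻⁴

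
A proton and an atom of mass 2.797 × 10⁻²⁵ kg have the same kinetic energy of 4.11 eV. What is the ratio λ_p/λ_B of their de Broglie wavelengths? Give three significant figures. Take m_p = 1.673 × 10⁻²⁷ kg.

At fixed KE, p = √(2mKE) so λ = h/p ∝ 1/√m.
λ_p/λ_B = √(m_B/m_p) = √(2.797 × 10⁻²⁵/1.673 × 10⁻²⁷) = √(167.2) = 12.9.

λ_p/λ_B = 12.9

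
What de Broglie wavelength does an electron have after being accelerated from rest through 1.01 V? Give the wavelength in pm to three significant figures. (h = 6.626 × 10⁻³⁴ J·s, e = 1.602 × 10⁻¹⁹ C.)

λ = 1220 pm

KE = eV = 1.602 × 10⁻¹⁹ × 1.010 = 1.618 × 10⁻¹⁹ J.
p = √(2mKE) = √(2 × 9.109 × 10⁻³¹ × 1.618 × 10⁻¹⁹) = 5.429 × 10⁻²⁵ kg·m/s.
λ = h/p = 6.626 × 10⁻³⁴ / 5.429 × 10⁻²⁵ = 1.22 × 10⁻⁹ m = 1220 pm.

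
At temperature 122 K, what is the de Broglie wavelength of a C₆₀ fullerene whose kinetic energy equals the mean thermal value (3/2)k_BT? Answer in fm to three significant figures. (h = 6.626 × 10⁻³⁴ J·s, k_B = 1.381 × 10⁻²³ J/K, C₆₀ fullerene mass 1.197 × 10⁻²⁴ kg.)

KE = (3/2)k_BT = 1.5 × 1.381 × 10⁻²³ × 122 = 2.527 × 10⁻²¹ J.
p = √(2mKE) = √(2 × 1.197 × 10⁻²⁴ × 2.527 × 10⁻²¹) = 7.778 × 10⁻²³ kg·m/s.
λ = h/p = 8.52 × 10⁻¹² m = 8520 fm.

λ = 8520 fm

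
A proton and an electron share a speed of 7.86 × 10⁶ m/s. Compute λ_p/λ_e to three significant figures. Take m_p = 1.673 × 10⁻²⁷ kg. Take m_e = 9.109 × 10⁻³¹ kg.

At fixed v, p = mv so λ = h/(mv) ∝ 1/m.
λ_p/λ_e = m_e/m_p = 9.109 × 10⁻³¹/1.673 × 10⁻²⁷ = 5.44 × 10⁻⁴.

λ_p/λ_e = 5.44 × 10⁻⁴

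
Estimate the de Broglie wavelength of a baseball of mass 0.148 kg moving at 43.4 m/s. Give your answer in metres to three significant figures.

p = mv = 0.148 × 43.4 = 6.423 kg·m/s.
λ = h/p = 6.626 × 10⁻³⁴ / 6.423 = 1.03 × 10⁻³⁴ m.

λ = 1.03 × 10⁻³⁴ m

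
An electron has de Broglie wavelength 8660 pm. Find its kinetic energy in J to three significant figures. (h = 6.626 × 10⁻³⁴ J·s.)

p = h/λ = 6.626 × 10⁻³⁴ / 8.660 × 10⁻⁹ = 7.651 × 10⁻²⁶ kg·m/s.
KE = p²/(2m) = (7.651 × 10⁻²⁶)² / (2 × 9.109 × 10⁻³¹) = 3.213 × 10⁻²¹ J = 3.21 × 10⁻²¹ J.

KE = 3.21 × 10⁻²¹ J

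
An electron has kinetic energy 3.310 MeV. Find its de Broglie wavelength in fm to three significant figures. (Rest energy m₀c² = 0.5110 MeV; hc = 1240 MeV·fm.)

λ = 327 fm

Total energy E = KE + m₀c² = 3.310 + 0.5110 = 3.8210 MeV.
(pc)² = E² − (m₀c²)² = (3.8210)² − (0.5110)² = 14.34 MeV², so pc = 3.787 MeV.
λ = hc/(pc) = 1240 MeV·fm / 3.787 MeV = 327 fm.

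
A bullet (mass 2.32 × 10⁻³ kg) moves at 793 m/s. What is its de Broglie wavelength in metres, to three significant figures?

λ = 3.60 × 10⁻³⁴ m

p = mv = 2.32 × 10⁻³ × 793 = 1.840 kg·m/s.
λ = h/p = 6.626 × 10⁻³⁴ / 1.840 = 3.60 × 10⁻³⁴ m.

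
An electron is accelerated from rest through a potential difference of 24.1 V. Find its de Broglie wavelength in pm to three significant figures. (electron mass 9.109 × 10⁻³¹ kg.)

λ = 250 pm

KE = eV = 1.602 × 10⁻¹⁹ × 24.10 = 3.861 × 10⁻¹⁸ J.
p = √(2mKE) = √(2 × 9.109 × 10⁻³¹ × 3.861 × 10⁻¹⁸) = 2.652 × 10⁻²⁴ kg·m/s.
λ = h/p = 6.626 × 10⁻³⁴ / 2.652 × 10⁻²⁴ = 2.50 × 10⁻¹⁰ m = 250 pm.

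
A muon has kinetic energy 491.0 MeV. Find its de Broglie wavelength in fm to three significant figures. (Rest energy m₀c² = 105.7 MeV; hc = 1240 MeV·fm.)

Total energy E = KE + m₀c² = 491.0 + 105.7 = 596.7 MeV.
(pc)² = E² − (m₀c²)² = (596.7)² − (105.7)² = 3.449 × 10⁵ MeV², so pc = 587.3 MeV.
λ = hc/(pc) = 1240 MeV·fm / 587.3 MeV = 2.11 fm.

λ = 2.11 fm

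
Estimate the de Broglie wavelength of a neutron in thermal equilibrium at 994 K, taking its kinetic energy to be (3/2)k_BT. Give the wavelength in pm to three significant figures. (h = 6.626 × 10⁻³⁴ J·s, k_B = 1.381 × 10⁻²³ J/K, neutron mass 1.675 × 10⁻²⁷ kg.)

λ = 79.8 pm

KE = (3/2)k_BT = 1.5 × 1.381 × 10⁻²³ × 994 = 2.059 × 10⁻²⁰ J.
p = √(2mKE) = √(2 × 1.675 × 10⁻²⁷ × 2.059 × 10⁻²⁰) = 8.305 × 10⁻²⁴ kg·m/s.
λ = h/p = 7.98 × 10⁻¹¹ m = 79.8 pm.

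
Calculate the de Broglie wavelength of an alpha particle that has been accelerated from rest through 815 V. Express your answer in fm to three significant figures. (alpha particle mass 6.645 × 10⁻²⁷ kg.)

λ = 356 fm

KE = 2eV = 2 × 1.602 × 10⁻¹⁹ × 815.0 = 2.611 × 10⁻¹⁶ J.
p = √(2mKE) = √(2 × 6.645 × 10⁻²⁷ × 2.611 × 10⁻¹⁶) = 1.863 × 10⁻²¹ kg·m/s.
λ = h/p = 6.626 × 10⁻³⁴ / 1.863 × 10⁻²¹ = 3.56 × 10⁻¹³ m = 356 fm.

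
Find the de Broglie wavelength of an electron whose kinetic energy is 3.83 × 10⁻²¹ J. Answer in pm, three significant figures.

p = √(2mKE) = √(2 × 9.109 × 10⁻³¹ × 3.830 × 10⁻²¹) = 8.353 × 10⁻²⁶ kg·m/s.
λ = h/p = 6.626 × 10⁻³⁴ / 8.353 × 10⁻²⁶ = 7.93 × 10⁻⁹ m = 7930 pm.

λ = 7930 pm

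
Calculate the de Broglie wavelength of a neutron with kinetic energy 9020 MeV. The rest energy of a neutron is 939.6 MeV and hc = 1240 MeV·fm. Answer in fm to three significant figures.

Total energy E = KE + m₀c² = 9020 + 939.6 = 9959.6 MeV.
(pc)² = E² − (m₀c²)² = (9959.6)² − (939.6)² = 9.831 × 10⁷ MeV², so pc = 9915 MeV.
λ = hc/(pc) = 1240 MeV·fm / 9915 MeV = 0.125 fm.

λ = 0.125 fm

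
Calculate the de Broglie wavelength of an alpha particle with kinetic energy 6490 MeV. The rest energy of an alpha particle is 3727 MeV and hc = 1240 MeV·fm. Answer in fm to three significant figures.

Total energy E = KE + m₀c² = 6490 + 3727 = 10217 MeV.
(pc)² = E² − (m₀c²)² = (10217)² − (3727)² = 9.050 × 10⁷ MeV², so pc = 9513 MeV.
λ = hc/(pc) = 1240 MeV·fm / 9513 MeV = 0.130 fm.

λ = 0.130 fm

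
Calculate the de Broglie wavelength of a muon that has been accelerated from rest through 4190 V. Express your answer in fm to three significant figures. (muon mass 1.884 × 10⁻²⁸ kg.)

KE = eV = 1.602 × 10⁻¹⁹ × 4190 = 6.712 × 10⁻¹⁶ J.
p = √(2mKE) = √(2 × 1.884 × 10⁻²⁸ × 6.712 × 10⁻¹⁶) = 5.029 × 10⁻²² kg·m/s.
λ = h/p = 6.626 × 10⁻³⁴ / 5.029 × 10⁻²² = 1.32 × 10⁻¹² m = 1320 fm.

λ = 1320 fm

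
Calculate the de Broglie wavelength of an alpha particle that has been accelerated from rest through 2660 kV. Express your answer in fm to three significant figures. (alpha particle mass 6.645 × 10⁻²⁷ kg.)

λ = 6.23 fm

KE = 2eV = 2 × 1.602 × 10⁻¹⁹ × 2.660 × 10⁶ = 8.523 × 10⁻¹³ J.
p = √(2mKE) = √(2 × 6.645 × 10⁻²⁷ × 8.523 × 10⁻¹³) = 1.064 × 10⁻¹⁹ kg·m/s.
λ = h/p = 6.626 × 10⁻³⁴ / 1.064 × 10⁻¹⁹ = 6.23 × 10⁻¹⁵ m = 6.23 fm.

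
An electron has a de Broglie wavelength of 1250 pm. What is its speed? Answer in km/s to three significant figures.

v = 582 km/s

p = h/λ = 6.626 × 10⁻³⁴ / 1.250 × 10⁻⁹ = 5.301 × 10⁻²⁵ kg·m/s.
v = p/m = 5.301 × 10⁻²⁵ / 9.109 × 10⁻³¹ = 5.82 × 10⁵ m/s = 582 km/s.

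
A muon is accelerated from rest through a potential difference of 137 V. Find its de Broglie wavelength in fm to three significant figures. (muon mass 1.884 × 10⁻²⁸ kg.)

λ = 7290 fm

KE = eV = 1.602 × 10⁻¹⁹ × 137.0 = 2.195 × 10⁻¹⁷ J.
p = √(2mKE) = √(2 × 1.884 × 10⁻²⁸ × 2.195 × 10⁻¹⁷) = 9.094 × 10⁻²³ kg·m/s.
λ = h/p = 6.626 × 10⁻³⁴ / 9.094 × 10⁻²³ = 7.29 × 10⁻¹² m = 7290 fm.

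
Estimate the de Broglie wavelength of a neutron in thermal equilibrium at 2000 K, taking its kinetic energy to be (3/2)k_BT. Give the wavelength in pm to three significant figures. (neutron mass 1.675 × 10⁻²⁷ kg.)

λ = 56.2 pm

KE = (3/2)k_BT = 1.5 × 1.381 × 10⁻²³ × 2000 = 4.143 × 10⁻²⁰ J.
p = √(2mKE) = √(2 × 1.675 × 10⁻²⁷ × 4.143 × 10⁻²⁰) = 1.178 × 10⁻²³ kg·m/s.
λ = h/p = 5.62 × 10⁻¹¹ m = 56.2 pm.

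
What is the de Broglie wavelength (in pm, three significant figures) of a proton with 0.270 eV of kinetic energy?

λ = 55.1 pm

KE = 0.270 eV = 4.325 × 10⁻²⁰ J.
p = √(2mKE) = √(2 × 1.673 × 10⁻²⁷ × 4.325 × 10⁻²⁰) = 1.203 × 10⁻²³ kg·m/s.
λ = h/p = 6.626 × 10⁻³⁴ / 1.203 × 10⁻²³ = 5.51 × 10⁻¹¹ m = 55.1 pm.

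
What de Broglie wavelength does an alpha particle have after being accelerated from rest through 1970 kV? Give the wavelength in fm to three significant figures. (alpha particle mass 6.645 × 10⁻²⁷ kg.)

KE = 2eV = 2 × 1.602 × 10⁻¹⁹ × 1.970 × 10⁶ = 6.312 × 10⁻¹³ J.
p = √(2mKE) = √(2 × 6.645 × 10⁻²⁷ × 6.312 × 10⁻¹³) = 9.159 × 10⁻²⁰ kg·m/s.
λ = h/p = 6.626 × 10⁻³⁴ / 9.159 × 10⁻²⁰ = 7.23 × 10⁻¹⁵ m = 7.23 fm.

λ = 7.23 fm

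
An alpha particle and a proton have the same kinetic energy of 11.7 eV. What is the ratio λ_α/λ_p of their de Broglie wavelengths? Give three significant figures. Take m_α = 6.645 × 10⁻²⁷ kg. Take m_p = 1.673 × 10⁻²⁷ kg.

At fixed KE, p = √(2mKE) so λ = h/p ∝ 1/√m.
λ_α/λ_p = √(m_p/m_α) = √(1.673 × 10⁻²⁷/6.645 × 10⁻²⁷) = √(0.2518) = 0.502.

λ_α/λ_p = 0.502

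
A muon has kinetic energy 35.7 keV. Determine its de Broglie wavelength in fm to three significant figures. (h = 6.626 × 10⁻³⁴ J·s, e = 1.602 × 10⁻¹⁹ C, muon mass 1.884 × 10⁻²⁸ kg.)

KE = 35.7 keV = 5.719 × 10⁻¹⁵ J.
p = √(2mKE) = √(2 × 1.884 × 10⁻²⁸ × 5.719 × 10⁻¹⁵) = 1.468 × 10⁻²¹ kg·m/s.
λ = h/p = 6.626 × 10⁻³⁴ / 1.468 × 10⁻²¹ = 4.51 × 10⁻¹³ m = 451 fm.

λ = 451 fm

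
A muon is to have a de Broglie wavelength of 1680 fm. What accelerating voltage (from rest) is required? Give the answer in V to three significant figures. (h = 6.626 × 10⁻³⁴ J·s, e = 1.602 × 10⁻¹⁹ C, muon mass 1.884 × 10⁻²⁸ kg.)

V = 2580 V

p = h/λ = 6.626 × 10⁻³⁴ / 1.680 × 10⁻¹² = 3.944 × 10⁻²² kg·m/s.
KE = p²/(2m) = 4.128 × 10⁻¹⁶ J.
V = KE/e = 4.128 × 10⁻¹⁶ / (1.602 × 10⁻¹⁹) = 2580 V.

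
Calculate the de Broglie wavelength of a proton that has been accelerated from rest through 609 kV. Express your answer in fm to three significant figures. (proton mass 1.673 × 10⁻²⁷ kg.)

λ = 36.7 fm

KE = eV = 1.602 × 10⁻¹⁹ × 6.090 × 10⁵ = 9.756 × 10⁻¹⁴ J.
p = √(2mKE) = √(2 × 1.673 × 10⁻²⁷ × 9.756 × 10⁻¹⁴) = 1.807 × 10⁻²⁰ kg·m/s.
λ = h/p = 6.626 × 10⁻³⁴ / 1.807 × 10⁻²⁰ = 3.67 × 10⁻¹⁴ m = 36.7 fm.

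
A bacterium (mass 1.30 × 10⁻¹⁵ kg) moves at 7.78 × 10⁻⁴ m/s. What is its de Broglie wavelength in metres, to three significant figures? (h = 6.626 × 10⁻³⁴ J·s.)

p = mv = 1.30 × 10⁻¹⁵ × 7.78 × 10⁻⁴ = 1.011 × 10⁻¹⁸ kg·m/s.
λ = h/p = 6.626 × 10⁻³⁴ / 1.011 × 10⁻¹⁸ = 6.55 × 10⁻¹⁶ m.

λ = 6.55 × 10⁻¹⁶ m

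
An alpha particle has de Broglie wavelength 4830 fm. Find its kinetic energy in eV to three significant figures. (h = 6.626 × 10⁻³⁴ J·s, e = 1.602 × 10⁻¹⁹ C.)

p = h/λ = 6.626 × 10⁻³⁴ / 4.830 × 10⁻¹² = 1.372 × 10⁻²² kg·m/s.
KE = p²/(2m) = (1.372 × 10⁻²²)² / (2 × 6.645 × 10⁻²⁷) = 1.416 × 10⁻¹⁸ J = 8.84 eV.

KE = 8.84 eV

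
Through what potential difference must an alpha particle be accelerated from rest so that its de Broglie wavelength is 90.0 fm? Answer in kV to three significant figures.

p = h/λ = 6.626 × 10⁻³⁴ / 9.000 × 10⁻¹⁴ = 7.362 × 10⁻²¹ kg·m/s.
KE = p²/(2m) = 4.078 × 10⁻¹⁵ J.
V = KE/2e = 4.078 × 10⁻¹⁵ / (2 × 1.602 × 10⁻¹⁹) = 12.7 kV.

V = 12.7 kV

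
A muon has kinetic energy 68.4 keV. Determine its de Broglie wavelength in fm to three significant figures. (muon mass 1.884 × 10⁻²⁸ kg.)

λ = 326 fm

KE = 68.4 keV = 1.096 × 10⁻¹⁴ J.
p = √(2mKE) = √(2 × 1.884 × 10⁻²⁸ × 1.096 × 10⁻¹⁴) = 2.032 × 10⁻²¹ kg·m/s.
λ = h/p = 6.626 × 10⁻³⁴ / 2.032 × 10⁻²¹ = 3.26 × 10⁻¹³ m = 326 fm.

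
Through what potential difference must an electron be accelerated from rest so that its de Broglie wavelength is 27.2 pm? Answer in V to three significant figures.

V = 2030 V

p = h/λ = 6.626 × 10⁻³⁴ / 2.720 × 10⁻¹¹ = 2.436 × 10⁻²³ kg·m/s.
KE = p²/(2m) = 3.257 × 10⁻¹⁶ J.
V = KE/e = 3.257 × 10⁻¹⁶ / (1.602 × 10⁻¹⁹) = 2030 V.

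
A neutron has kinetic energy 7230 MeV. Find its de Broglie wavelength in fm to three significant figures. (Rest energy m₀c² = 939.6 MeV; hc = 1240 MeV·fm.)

Total energy E = KE + m₀c² = 7230 + 939.6 = 8169.6 MeV.
(pc)² = E² − (m₀c²)² = (8169.6)² − (939.6)² = 6.586 × 10⁷ MeV², so pc = 8115 MeV.
λ = hc/(pc) = 1240 MeV·fm / 8115 MeV = 0.153 fm.

λ = 0.153 fm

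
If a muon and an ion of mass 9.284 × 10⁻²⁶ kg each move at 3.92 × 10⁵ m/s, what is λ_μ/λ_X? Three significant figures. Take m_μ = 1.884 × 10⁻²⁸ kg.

λ_μ/λ_X = 493

At fixed v, p = mv so λ = h/(mv) ∝ 1/m.
λ_μ/λ_X = m_X/m_μ = 9.284 × 10⁻²⁶/1.884 × 10⁻²⁸ = 493.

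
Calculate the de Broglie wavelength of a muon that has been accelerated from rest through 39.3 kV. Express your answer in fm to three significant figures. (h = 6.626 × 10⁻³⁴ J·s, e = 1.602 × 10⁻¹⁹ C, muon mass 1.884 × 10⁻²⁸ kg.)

λ = 430 fm

KE = eV = 1.602 × 10⁻¹⁹ × 3.930 × 10⁴ = 6.296 × 10⁻¹⁵ J.
p = √(2mKE) = √(2 × 1.884 × 10⁻²⁸ × 6.296 × 10⁻¹⁵) = 1.540 × 10⁻²¹ kg·m/s.
λ = h/p = 6.626 × 10⁻³⁴ / 1.540 × 10⁻²¹ = 4.30 × 10⁻¹³ m = 430 fm.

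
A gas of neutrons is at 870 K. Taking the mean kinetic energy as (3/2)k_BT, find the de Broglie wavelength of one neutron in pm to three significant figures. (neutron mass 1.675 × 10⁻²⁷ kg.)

λ = 85.3 pm

KE = (3/2)k_BT = 1.5 × 1.381 × 10⁻²³ × 870 = 1.802 × 10⁻²⁰ J.
p = √(2mKE) = √(2 × 1.675 × 10⁻²⁷ × 1.802 × 10⁻²⁰) = 7.770 × 10⁻²⁴ kg·m/s.
λ = h/p = 8.53 × 10⁻¹¹ m = 85.3 pm.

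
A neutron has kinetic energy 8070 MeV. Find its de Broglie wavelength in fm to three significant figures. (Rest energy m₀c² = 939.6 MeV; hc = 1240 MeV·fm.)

λ = 0.138 fm

Total energy E = KE + m₀c² = 8070 + 939.6 = 9009.6 MeV.
(pc)² = E² − (m₀c²)² = (9009.6)² − (939.6)² = 8.029 × 10⁷ MeV², so pc = 8960 MeV.
λ = hc/(pc) = 1240 MeV·fm / 8960 MeV = 0.138 fm.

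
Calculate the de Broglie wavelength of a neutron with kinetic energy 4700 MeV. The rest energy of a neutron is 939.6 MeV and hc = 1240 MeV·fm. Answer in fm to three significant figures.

Total energy E = KE + m₀c² = 4700 + 939.6 = 5639.6 MeV.
(pc)² = E² − (m₀c²)² = (5639.6)² − (939.6)² = 3.092 × 10⁷ MeV², so pc = 5561 MeV.
λ = hc/(pc) = 1240 MeV·fm / 5561 MeV = 0.223 fm.

λ = 0.223 fm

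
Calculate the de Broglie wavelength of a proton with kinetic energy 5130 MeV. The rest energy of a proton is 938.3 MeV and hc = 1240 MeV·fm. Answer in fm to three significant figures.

Total energy E = KE + m₀c² = 5130 + 938.3 = 6068.3 MeV.
(pc)² = E² − (m₀c²)² = (6068.3)² − (938.3)² = 3.594 × 10⁷ MeV², so pc = 5995 MeV.
λ = hc/(pc) = 1240 MeV·fm / 5995 MeV = 0.207 fm.

λ = 0.207 fm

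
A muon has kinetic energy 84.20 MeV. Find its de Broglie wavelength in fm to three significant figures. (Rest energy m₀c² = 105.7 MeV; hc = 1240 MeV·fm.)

λ = 7.86 fm

Total energy E = KE + m₀c² = 84.20 + 105.7 = 189.90 MeV.
(pc)² = E² − (m₀c²)² = (189.90)² − (105.7)² = 2.489 × 10⁴ MeV², so pc = 157.8 MeV.
λ = hc/(pc) = 1240 MeV·fm / 157.8 MeV = 7.86 fm.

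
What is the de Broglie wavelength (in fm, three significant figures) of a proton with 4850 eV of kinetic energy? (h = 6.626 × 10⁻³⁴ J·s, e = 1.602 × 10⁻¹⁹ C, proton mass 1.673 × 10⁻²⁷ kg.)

λ = 411 fm

KE = 4850 eV = 7.770 × 10⁻¹⁶ J.
p = √(2mKE) = √(2 × 1.673 × 10⁻²⁷ × 7.770 × 10⁻¹⁶) = 1.612 × 10⁻²¹ kg·m/s.
λ = h/p = 6.626 × 10⁻³⁴ / 1.612 × 10⁻²¹ = 4.11 × 10⁻¹³ m = 411 fm.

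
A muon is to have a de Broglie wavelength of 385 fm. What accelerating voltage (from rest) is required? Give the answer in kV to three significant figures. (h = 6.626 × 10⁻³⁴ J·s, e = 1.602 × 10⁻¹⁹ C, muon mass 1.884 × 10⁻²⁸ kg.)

p = h/λ = 6.626 × 10⁻³⁴ / 3.850 × 10⁻¹³ = 1.721 × 10⁻²¹ kg·m/s.
KE = p²/(2m) = 7.861 × 10⁻¹⁵ J.
V = KE/e = 7.861 × 10⁻¹⁵ / (1.602 × 10⁻¹⁹) = 49.1 kV.

V = 49.1 kV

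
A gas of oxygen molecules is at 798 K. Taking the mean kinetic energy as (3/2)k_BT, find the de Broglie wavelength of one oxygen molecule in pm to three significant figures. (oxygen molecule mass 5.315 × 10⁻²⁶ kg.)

λ = 15.8 pm

KE = (3/2)k_BT = 1.5 × 1.381 × 10⁻²³ × 798 = 1.653 × 10⁻²⁰ J.
p = √(2mKE) = √(2 × 5.315 × 10⁻²⁶ × 1.653 × 10⁻²⁰) = 4.192 × 10⁻²³ kg·m/s.
λ = h/p = 1.58 × 10⁻¹¹ m = 15.8 pm.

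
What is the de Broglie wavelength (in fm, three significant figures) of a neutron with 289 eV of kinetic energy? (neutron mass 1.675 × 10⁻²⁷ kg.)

λ = 1680 fm

KE = 289 eV = 4.630 × 10⁻¹⁷ J.
p = √(2mKE) = √(2 × 1.675 × 10⁻²⁷ × 4.630 × 10⁻¹⁷) = 3.938 × 10⁻²² kg·m/s.
λ = h/p = 6.626 × 10⁻³⁴ / 3.938 × 10⁻²² = 1.68 × 10⁻¹² m = 1680 fm.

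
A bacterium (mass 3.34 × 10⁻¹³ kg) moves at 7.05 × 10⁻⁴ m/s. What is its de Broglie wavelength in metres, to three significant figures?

λ = 2.81 × 10⁻¹⁸ m

p = mv = 3.34 × 10⁻¹³ × 7.05 × 10⁻⁴ = 2.355 × 10⁻¹⁶ kg·m/s.
λ = h/p = 6.626 × 10⁻³⁴ / 2.355 × 10⁻¹⁶ = 2.81 × 10⁻¹⁸ m.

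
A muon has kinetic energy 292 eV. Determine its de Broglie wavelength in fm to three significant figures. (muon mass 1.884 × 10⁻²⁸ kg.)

λ = 4990 fm

KE = 292 eV = 4.678 × 10⁻¹⁷ J.
p = √(2mKE) = √(2 × 1.884 × 10⁻²⁸ × 4.678 × 10⁻¹⁷) = 1.328 × 10⁻²² kg·m/s.
λ = h/p = 6.626 × 10⁻³⁴ / 1.328 × 10⁻²² = 4.99 × 10⁻¹² m = 4990 fm.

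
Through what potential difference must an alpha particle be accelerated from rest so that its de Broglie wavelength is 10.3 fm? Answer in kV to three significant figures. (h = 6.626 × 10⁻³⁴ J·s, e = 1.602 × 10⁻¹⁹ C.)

p = h/λ = 6.626 × 10⁻³⁴ / 1.030 × 10⁻¹⁴ = 6.433 × 10⁻²⁰ kg·m/s.
KE = p²/(2m) = 3.114 × 10⁻¹³ J.
V = KE/2e = 3.114 × 10⁻¹³ / (2 × 1.602 × 10⁻¹⁹) = 972 kV.

V = 972 kV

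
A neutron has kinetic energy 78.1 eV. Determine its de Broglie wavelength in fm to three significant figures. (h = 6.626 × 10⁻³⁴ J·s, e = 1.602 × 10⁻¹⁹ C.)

KE = 78.1 eV = 1.251 × 10⁻¹⁷ J.
p = √(2mKE) = √(2 × 1.675 × 10⁻²⁷ × 1.251 × 10⁻¹⁷) = 2.047 × 10⁻²² kg·m/s.
λ = h/p = 6.626 × 10⁻³⁴ / 2.047 × 10⁻²² = 3.24 × 10⁻¹² m = 3240 fm.

λ = 3240 fm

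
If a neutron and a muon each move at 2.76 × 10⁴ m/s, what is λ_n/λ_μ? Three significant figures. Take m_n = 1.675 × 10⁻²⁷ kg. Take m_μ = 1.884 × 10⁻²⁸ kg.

At fixed v, p = mv so λ = h/(mv) ∝ 1/m.
λ_n/λ_μ = m_μ/m_n = 1.884 × 10⁻²⁸/1.675 × 10⁻²⁷ = 0.112.

λ_n/λ_μ = 0.112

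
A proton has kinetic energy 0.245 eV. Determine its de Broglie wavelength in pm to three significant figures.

λ = 57.8 pm

KE = 0.245 eV = 3.925 × 10⁻²⁰ J.
p = √(2mKE) = √(2 × 1.673 × 10⁻²⁷ × 3.925 × 10⁻²⁰) = 1.146 × 10⁻²³ kg·m/s.
λ = h/p = 6.626 × 10⁻³⁴ / 1.146 × 10⁻²³ = 5.78 × 10⁻¹¹ m = 57.8 pm.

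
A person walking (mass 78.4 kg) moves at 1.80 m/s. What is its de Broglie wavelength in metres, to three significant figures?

λ = 4.70 × 10⁻³⁶ m

p = mv = 78.4 × 1.80 = 1.411 × 10² kg·m/s.
λ = h/p = 6.626 × 10⁻³⁴ / 1.411 × 10² = 4.70 × 10⁻³⁶ m.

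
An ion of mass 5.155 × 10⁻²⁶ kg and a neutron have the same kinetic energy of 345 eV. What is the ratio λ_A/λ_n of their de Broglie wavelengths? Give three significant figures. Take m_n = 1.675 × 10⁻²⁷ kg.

λ_A/λ_n = 0.180

At fixed KE, p = √(2mKE) so λ = h/p ∝ 1/√m.
λ_A/λ_n = √(m_n/m_A) = √(1.675 × 10⁻²⁷/5.155 × 10⁻²⁶) = √(0.03249) = 0.180.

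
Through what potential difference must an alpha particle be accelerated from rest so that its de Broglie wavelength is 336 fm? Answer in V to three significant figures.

V = 913 V

p = h/λ = 6.626 × 10⁻³⁴ / 3.360 × 10⁻¹³ = 1.972 × 10⁻²¹ kg·m/s.
KE = p²/(2m) = 2.926 × 10⁻¹⁶ J.
V = KE/2e = 2.926 × 10⁻¹⁶ / (2 × 1.602 × 10⁻¹⁹) = 913 V.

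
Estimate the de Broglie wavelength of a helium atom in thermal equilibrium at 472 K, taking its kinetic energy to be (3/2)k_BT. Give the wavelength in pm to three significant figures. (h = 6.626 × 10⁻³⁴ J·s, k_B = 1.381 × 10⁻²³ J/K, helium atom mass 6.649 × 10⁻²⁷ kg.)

KE = (3/2)k_BT = 1.5 × 1.381 × 10⁻²³ × 472 = 9.777 × 10⁻²¹ J.
p = √(2mKE) = √(2 × 6.649 × 10⁻²⁷ × 9.777 × 10⁻²¹) = 1.140 × 10⁻²³ kg·m/s.
λ = h/p = 5.81 × 10⁻¹¹ m = 58.1 pm.

λ = 58.1 pm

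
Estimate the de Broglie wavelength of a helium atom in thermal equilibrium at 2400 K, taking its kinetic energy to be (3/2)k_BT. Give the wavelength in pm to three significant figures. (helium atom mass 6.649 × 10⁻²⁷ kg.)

KE = (3/2)k_BT = 1.5 × 1.381 × 10⁻²³ × 2400 = 4.972 × 10⁻²⁰ J.
p = √(2mKE) = √(2 × 6.649 × 10⁻²⁷ × 4.972 × 10⁻²⁰) = 2.571 × 10⁻²³ kg·m/s.
λ = h/p = 2.58 × 10⁻¹¹ m = 25.8 pm.

λ = 25.8 pm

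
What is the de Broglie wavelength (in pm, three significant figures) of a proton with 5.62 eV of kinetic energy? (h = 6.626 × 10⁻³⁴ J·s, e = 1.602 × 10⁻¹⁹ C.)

KE = 5.62 eV = 9.003 × 10⁻¹⁹ J.
p = √(2mKE) = √(2 × 1.673 × 10⁻²⁷ × 9.003 × 10⁻¹⁹) = 5.489 × 10⁻²³ kg·m/s.
λ = h/p = 6.626 × 10⁻³⁴ / 5.489 × 10⁻²³ = 1.21 × 10⁻¹¹ m = 12.1 pm.

λ = 12.1 pm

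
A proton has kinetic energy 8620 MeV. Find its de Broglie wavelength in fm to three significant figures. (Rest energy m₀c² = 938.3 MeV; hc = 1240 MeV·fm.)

λ = 0.130 fm

Total energy E = KE + m₀c² = 8620 + 938.3 = 9558.3 MeV.
(pc)² = E² − (m₀c²)² = (9558.3)² − (938.3)² = 9.048 × 10⁷ MeV², so pc = 9512 MeV.
λ = hc/(pc) = 1240 MeV·fm / 9512 MeV = 0.130 fm.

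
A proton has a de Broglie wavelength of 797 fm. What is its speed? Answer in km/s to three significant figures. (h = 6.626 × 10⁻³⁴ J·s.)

p = h/λ = 6.626 × 10⁻³⁴ / 7.970 × 10⁻¹³ = 8.314 × 10⁻²² kg·m/s.
v = p/m = 8.314 × 10⁻²² / 1.673 × 10⁻²⁷ = 4.97 × 10⁵ m/s = 497 km/s.

v = 497 km/s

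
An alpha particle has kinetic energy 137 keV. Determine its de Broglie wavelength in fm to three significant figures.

KE = 137 keV = 2.195 × 10⁻¹⁴ J.
p = √(2mKE) = √(2 × 6.645 × 10⁻²⁷ × 2.195 × 10⁻¹⁴) = 1.708 × 10⁻²⁰ kg·m/s.
λ = h/p = 6.626 × 10⁻³⁴ / 1.708 × 10⁻²⁰ = 3.88 × 10⁻¹⁴ m = 38.8 fm.

λ = 38.8 fm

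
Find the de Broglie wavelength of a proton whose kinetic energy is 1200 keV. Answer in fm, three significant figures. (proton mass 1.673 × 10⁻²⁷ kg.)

λ = 26.1 fm

KE = 1200 keV = 1.922 × 10⁻¹³ J.
p = √(2mKE) = √(2 × 1.673 × 10⁻²⁷ × 1.922 × 10⁻¹³) = 2.536 × 10⁻²⁰ kg·m/s.
λ = h/p = 6.626 × 10⁻³⁴ / 2.536 × 10⁻²⁰ = 2.61 × 10⁻¹⁴ m = 26.1 fm.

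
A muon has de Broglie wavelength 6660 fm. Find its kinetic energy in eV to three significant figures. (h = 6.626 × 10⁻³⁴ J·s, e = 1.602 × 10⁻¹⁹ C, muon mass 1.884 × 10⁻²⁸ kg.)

p = h/λ = 6.626 × 10⁻³⁴ / 6.660 × 10⁻¹² = 9.949 × 10⁻²³ kg·m/s.
KE = p²/(2m) = (9.949 × 10⁻²³)² / (2 × 1.884 × 10⁻²⁸) = 2.627 × 10⁻¹⁷ J = 164 eV.

KE = 164 eV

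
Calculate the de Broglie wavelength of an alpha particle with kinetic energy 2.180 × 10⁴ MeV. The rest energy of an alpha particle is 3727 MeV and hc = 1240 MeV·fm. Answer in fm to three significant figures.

λ = 0.0491 fm

Total energy E = KE + m₀c² = 2.180 × 10⁴ + 3727 = 25527 MeV.
(pc)² = E² − (m₀c²)² = (25527)² − (3727)² = 6.377 × 10⁸ MeV², so pc = 2.525 × 10⁴ MeV.
λ = hc/(pc) = 1240 MeV·fm / 2.525 × 10⁴ MeV = 0.0491 fm.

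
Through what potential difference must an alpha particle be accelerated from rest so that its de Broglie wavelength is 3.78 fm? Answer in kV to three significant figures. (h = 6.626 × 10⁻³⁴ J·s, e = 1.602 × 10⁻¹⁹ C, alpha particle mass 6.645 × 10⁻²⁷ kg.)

p = h/λ = 6.626 × 10⁻³⁴ / 3.780 × 10⁻¹⁵ = 1.753 × 10⁻¹⁹ kg·m/s.
KE = p²/(2m) = 2.312 × 10⁻¹² J.
V = KE/2e = 2.312 × 10⁻¹² / (2 × 1.602 × 10⁻¹⁹) = 7220 kV.

V = 7220 kV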